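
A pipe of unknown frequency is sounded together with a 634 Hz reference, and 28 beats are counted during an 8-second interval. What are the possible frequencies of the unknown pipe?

Beat frequency = 28/8 = 3.5 Hz.
|f − 634| = 3.5, so f = 634 ± 3.5.

630.5 Hz or 637.5 Hz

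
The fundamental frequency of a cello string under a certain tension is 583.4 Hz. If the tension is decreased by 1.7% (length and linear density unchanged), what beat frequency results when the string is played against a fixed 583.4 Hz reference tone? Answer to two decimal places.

For a string, f ∝ √T, so the new frequency is 583.4·√0.983 = 578.4198 Hz.
f_beat = |578.4198 − 583.4| = 4.98 Hz.

4.98 Hz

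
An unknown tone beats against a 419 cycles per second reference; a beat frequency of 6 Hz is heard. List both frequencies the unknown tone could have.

413 Hz or 425 Hz

|f − 419| = 6, so f = 419 ± 6.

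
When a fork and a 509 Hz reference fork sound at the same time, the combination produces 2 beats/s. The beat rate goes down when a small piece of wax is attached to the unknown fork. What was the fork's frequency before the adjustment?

|f − 509| = 2, so the fork was at either 507 Hz or 511 Hz.
Loading a fork with wax lowers its frequency; the adjustment lowers the fork's frequency.
The beat rate fell, so the adjustment moved the fork toward 509 Hz — it must have started above the reference.

511 Hz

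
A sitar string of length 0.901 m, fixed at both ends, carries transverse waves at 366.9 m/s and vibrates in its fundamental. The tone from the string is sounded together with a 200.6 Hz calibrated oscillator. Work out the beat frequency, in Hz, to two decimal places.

For a string fixed at both ends, f_n = n·v/(2L) = 1·366.9/(2·0.901) = 203.6071 Hz.
f_beat = |203.6071 − 200.6| = 3.01 Hz.

3.01 Hz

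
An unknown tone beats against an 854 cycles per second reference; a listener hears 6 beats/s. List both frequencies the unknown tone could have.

|f − 854| = 6, so f = 854 ± 6.

848 Hz or 860 Hz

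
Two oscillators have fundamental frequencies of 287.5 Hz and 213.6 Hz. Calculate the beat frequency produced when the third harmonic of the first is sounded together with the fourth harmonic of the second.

8.1 Hz

Third harmonic of the first: 3·287.5 = 862.5 Hz.
Fourth harmonic of the second: 4·213.6 = 854.4 Hz.
f_beat = |862.5 − 854.4| = 8.1 Hz.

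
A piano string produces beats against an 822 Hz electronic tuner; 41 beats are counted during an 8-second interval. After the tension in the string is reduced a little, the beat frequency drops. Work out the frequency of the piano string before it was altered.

Beat frequency = 41/8 = 5.125 Hz.
|f − 822| = 5.125, so the piano string was at either 816.875 Hz or 827.125 Hz.
Lower tension means lower frequency; the adjustment lowers the piano string's frequency.
The beat rate fell, so the adjustment moved the piano string toward 822 Hz — it must have started above the reference.

827.125 Hz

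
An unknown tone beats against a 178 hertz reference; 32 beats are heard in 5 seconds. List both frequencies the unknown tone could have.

Beat frequency = 32/5 = 6.4 Hz.
|f − 178| = 6.4, so f = 178 ± 6.4.

171.6 Hz or 184.4 Hz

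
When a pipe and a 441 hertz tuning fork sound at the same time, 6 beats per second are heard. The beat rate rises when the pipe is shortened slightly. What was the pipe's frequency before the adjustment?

|f − 441| = 6, so the pipe was at either 435 Hz or 447 Hz.
A shorter pipe has a higher fundamental; the adjustment raises the pipe's frequency.
The beat rate rose, so the adjustment moved the pipe further from 441 Hz — it was already above the reference.

447 Hz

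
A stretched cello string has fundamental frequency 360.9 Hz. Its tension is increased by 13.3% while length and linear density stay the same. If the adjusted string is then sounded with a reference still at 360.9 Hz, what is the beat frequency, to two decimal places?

23.25 Hz

For a string, f ∝ √T, so the new frequency is 360.9·√1.133 = 384.1509 Hz.
f_beat = |384.1509 − 360.9| = 23.25 Hz.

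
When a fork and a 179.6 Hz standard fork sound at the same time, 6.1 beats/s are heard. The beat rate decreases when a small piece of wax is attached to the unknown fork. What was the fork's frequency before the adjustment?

|f − 179.6| = 6.1, so the fork was at either 173.5 Hz or 185.7 Hz.
Loading a fork with wax lowers its frequency; the adjustment lowers the fork's frequency.
The beat rate fell, so the adjustment moved the fork toward 179.6 Hz — it must have started above the reference.

185.7 Hz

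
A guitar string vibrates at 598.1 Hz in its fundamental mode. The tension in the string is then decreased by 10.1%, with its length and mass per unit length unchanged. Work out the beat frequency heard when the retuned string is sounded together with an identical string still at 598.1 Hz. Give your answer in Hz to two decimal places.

For a string, f ∝ √T, so the new frequency is 598.1·√0.899 = 567.0922 Hz.
f_beat = |567.0922 − 598.1| = 31.01 Hz.

31.01 Hz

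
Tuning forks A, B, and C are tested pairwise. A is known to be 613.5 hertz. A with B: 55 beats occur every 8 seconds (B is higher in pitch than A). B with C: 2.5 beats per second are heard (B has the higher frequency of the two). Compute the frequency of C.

617.875 Hz

A–B: Beat frequency = 55/8 = 6.875 Hz.
B is above A, so f_B = 613.5 + 6.875 = 620.375 Hz.
C is below B, so f_C = 620.375 − 2.5 = 617.875 Hz.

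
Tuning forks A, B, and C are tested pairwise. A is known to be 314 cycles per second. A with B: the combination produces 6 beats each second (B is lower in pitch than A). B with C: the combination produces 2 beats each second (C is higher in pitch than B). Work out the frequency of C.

B is below A, so f_B = 314 − 6 = 308 Hz.
C is above B, so f_C = 308 + 2 = 310 Hz.

310 Hz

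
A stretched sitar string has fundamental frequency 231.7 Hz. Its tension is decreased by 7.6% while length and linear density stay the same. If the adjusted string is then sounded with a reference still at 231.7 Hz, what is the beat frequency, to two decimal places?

For a string, f ∝ √T, so the new frequency is 231.7·√0.924 = 222.7214 Hz.
f_beat = |222.7214 − 231.7| = 8.98 Hz.

8.98 Hz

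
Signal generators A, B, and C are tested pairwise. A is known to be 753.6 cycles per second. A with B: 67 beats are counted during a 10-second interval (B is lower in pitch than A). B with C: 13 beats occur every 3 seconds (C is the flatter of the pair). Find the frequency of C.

742.5667 Hz

A–B: Beat frequency = 67/10 = 6.7 Hz.
B is below A, so f_B = 753.6 − 6.7 = 746.9 Hz.
B–C: Beat frequency = 13/3 = 4.3333 Hz.
C is below B, so f_C = 746.9 − 4.3333 = 742.5667 Hz.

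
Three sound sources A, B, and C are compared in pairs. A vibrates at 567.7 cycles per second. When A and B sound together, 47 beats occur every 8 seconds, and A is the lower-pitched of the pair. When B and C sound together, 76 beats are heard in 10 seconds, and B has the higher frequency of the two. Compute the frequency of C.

A–B: Beat frequency = 47/8 = 5.875 Hz.
B is above A, so f_B = 567.7 + 5.875 = 573.575 Hz.
B–C: Beat frequency = 76/10 = 7.6 Hz.
C is below B, so f_C = 573.575 − 7.6 = 565.975 Hz.

565.975 Hz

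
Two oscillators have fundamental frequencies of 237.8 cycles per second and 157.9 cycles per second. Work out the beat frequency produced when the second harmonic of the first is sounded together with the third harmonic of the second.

Second harmonic of the first: 2·237.8 = 475.6 Hz.
Third harmonic of the second: 3·157.9 = 473.7 Hz.
f_beat = |475.6 − 473.7| = 1.9 Hz.

1.9 Hz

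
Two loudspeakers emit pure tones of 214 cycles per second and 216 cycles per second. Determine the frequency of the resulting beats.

The beat frequency equals the magnitude of the frequency difference.
|214 − 216| = 2 Hz.

2 Hz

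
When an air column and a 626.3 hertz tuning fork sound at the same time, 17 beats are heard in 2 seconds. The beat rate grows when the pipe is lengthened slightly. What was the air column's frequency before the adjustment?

Beat frequency = 17/2 = 8.5 Hz.
|f − 626.3| = 8.5, so the air column was at either 617.8 Hz or 634.8 Hz.
A longer pipe has a lower fundamental; the adjustment lowers the air column's frequency.
The beat rate rose, so the adjustment moved the air column further from 626.3 Hz — it was already below the reference.

617.8 Hz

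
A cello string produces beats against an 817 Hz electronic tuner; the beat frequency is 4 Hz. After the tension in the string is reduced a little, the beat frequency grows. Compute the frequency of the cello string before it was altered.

|f − 817| = 4, so the cello string was at either 813 Hz or 821 Hz.
Lower tension means lower frequency; the adjustment lowers the cello string's frequency.
The beat rate rose, so the adjustment moved the cello string further from 817 Hz — it was already below the reference.

813 Hz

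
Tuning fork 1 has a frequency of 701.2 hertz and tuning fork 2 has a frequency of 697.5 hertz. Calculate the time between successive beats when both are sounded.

f_beat = |701.2 − 697.5| = 3.7 Hz.
Beat period T = 1 / f_beat = 1 / 3.7 s.

0.270 s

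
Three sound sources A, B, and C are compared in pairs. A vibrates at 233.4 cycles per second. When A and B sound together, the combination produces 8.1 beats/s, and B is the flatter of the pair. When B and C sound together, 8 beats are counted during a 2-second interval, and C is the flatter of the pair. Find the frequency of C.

221.3 Hz

B is below A, so f_B = 233.4 − 8.1 = 225.3 Hz.
B–C: Beat frequency = 8/2 = 4 Hz.
C is below B, so f_C = 225.3 − 4 = 221.3 Hz.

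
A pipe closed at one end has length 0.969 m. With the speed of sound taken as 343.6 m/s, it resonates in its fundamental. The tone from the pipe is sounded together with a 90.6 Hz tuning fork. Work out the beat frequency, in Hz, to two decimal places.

1.95 Hz

Closed pipe (odd harmonics): f_n = n·v/(4L) = 1·343.6/(4·0.969) = 88.6481 Hz.
f_beat = |88.6481 − 90.6| = 1.95 Hz.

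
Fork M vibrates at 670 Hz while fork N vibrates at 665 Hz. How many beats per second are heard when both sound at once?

5 Hz

f_beat = |f₁ − f₂|.
|670 − 665| = 5 Hz.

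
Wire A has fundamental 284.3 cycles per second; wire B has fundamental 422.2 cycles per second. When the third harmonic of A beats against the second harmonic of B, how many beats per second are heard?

Third harmonic of the first: 3·284.3 = 852.9 Hz.
Second harmonic of the second: 2·422.2 = 844.4 Hz.
f_beat = |852.9 − 844.4| = 8.5 Hz.

8.5 Hz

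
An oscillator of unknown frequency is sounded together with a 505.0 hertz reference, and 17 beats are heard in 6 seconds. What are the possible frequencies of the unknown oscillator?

Beat frequency = 17/6 = 2.8333 Hz.
|f − 505.0| = 2.8333, so f = 505.0 ± 2.8333.

502.1667 Hz or 507.8333 Hz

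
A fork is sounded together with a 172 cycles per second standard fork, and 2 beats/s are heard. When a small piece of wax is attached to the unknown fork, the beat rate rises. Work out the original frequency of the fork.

170 Hz

|f − 172| = 2, so the fork was at either 170 Hz or 174 Hz.
Loading a fork with wax lowers its frequency; the adjustment lowers the fork's frequency.
The beat rate rose, so the adjustment moved the fork further from 172 Hz — it was already below the reference.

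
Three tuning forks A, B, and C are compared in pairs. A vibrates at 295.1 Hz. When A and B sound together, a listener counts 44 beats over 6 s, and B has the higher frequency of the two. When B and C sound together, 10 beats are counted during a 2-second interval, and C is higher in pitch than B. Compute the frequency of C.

A–B: Beat frequency = 44/6 = 7.3333 Hz.
B is above A, so f_B = 295.1 + 7.3333 = 302.4333 Hz.
B–C: Beat frequency = 10/2 = 5 Hz.
C is above B, so f_C = 302.4333 + 5 = 307.4333 Hz.

307.4333 Hz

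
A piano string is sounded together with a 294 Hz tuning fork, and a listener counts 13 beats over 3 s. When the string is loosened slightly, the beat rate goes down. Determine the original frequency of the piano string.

Beat frequency = 13/3 = 4.3333 Hz.
|f − 294| = 4.3333, so the piano string was at either 289.6667 Hz or 298.3333 Hz.
Reducing tension lowers a string's frequency; the adjustment lowers the piano string's frequency.
The beat rate fell, so the adjustment moved the piano string toward 294 Hz — it must have started above the reference.

298.3333 Hz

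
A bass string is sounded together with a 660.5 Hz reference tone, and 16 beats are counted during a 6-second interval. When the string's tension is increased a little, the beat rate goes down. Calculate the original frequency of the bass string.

Beat frequency = 16/6 = 2.6667 Hz.
|f − 660.5| = 2.6667, so the bass string was at either 657.8333 Hz or 663.1667 Hz.
Higher tension means higher frequency; the adjustment raises the bass string's frequency.
The beat rate fell, so the adjustment moved the bass string toward 660.5 Hz — it must have started below the reference.

657.8333 Hz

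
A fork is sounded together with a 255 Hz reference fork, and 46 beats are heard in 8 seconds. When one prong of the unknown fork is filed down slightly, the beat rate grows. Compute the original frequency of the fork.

260.75 Hz

Beat frequency = 46/8 = 5.75 Hz.
|f − 255| = 5.75, so the fork was at either 249.25 Hz or 260.75 Hz.
Filing a prong removes mass and raises the fork's frequency; the adjustment raises the fork's frequency.
The beat rate rose, so the adjustment moved the fork further from 255 Hz — it was already above the reference.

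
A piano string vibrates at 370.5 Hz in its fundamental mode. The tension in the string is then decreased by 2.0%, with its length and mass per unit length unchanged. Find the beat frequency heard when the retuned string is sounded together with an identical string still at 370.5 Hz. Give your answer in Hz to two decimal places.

3.72 Hz

For a string, f ∝ √T, so the new frequency is 370.5·√0.980 = 366.7763 Hz.
f_beat = |366.7763 − 370.5| = 3.72 Hz.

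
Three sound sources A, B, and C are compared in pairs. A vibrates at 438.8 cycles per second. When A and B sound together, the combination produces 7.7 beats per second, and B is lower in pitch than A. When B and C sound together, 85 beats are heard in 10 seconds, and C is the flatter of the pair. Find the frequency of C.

422.6 Hz

B is below A, so f_B = 438.8 − 7.7 = 431.1 Hz.
B–C: Beat frequency = 85/10 = 8.5 Hz.
C is below B, so f_C = 431.1 − 8.5 = 422.6 Hz.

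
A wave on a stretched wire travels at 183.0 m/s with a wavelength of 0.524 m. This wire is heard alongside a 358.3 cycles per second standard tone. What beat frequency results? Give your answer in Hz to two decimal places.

Source frequency f = v/λ = 183.0/0.524 = 349.2366 Hz.
f_beat = |349.2366 − 358.3| = 9.06 Hz.

9.06 Hz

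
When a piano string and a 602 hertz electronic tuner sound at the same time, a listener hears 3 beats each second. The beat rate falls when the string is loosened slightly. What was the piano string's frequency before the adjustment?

605 Hz

|f − 602| = 3, so the piano string was at either 599 Hz or 605 Hz.
Reducing tension lowers a string's frequency; the adjustment lowers the piano string's frequency.
The beat rate fell, so the adjustment moved the piano string toward 602 Hz — it must have started above the reference.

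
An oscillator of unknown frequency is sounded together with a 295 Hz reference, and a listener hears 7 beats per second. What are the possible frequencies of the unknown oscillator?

288 Hz or 302 Hz

|f − 295| = 7, so f = 295 ± 7.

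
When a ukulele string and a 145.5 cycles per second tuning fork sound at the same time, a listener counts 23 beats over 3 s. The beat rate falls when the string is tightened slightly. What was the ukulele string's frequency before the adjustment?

137.8333 Hz

Beat frequency = 23/3 = 7.6667 Hz.
|f − 145.5| = 7.6667, so the ukulele string was at either 137.8333 Hz or 153.1667 Hz.
Increasing tension raises a string's frequency; the adjustment raises the ukulele string's frequency.
The beat rate fell, so the adjustment moved the ukulele string toward 145.5 Hz — it must have started below the reference.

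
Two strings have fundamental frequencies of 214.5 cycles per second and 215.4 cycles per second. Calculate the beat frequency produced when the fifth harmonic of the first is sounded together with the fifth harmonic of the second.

4.5 Hz

Fifth harmonic of the first: 5·214.5 = 1072.5 Hz.
Fifth harmonic of the second: 5·215.4 = 1077.0 Hz.
f_beat = |1072.5 − 1077.0| = 4.5 Hz.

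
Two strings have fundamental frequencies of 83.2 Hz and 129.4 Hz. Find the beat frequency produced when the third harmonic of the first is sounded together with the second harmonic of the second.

9.2 Hz

Third harmonic of the first: 3·83.2 = 249.6 Hz.
Second harmonic of the second: 2·129.4 = 258.8 Hz.
f_beat = |249.6 − 258.8| = 9.2 Hz.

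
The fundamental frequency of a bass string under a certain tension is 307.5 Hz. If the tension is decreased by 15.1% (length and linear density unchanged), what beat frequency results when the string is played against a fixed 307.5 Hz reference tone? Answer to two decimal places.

For a string, f ∝ √T, so the new frequency is 307.5·√0.849 = 283.3342 Hz.
f_beat = |283.3342 − 307.5| = 24.17 Hz.

24.17 Hz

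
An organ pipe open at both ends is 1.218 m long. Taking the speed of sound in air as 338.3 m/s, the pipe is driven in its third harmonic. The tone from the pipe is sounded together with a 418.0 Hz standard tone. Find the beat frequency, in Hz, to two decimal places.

1.37 Hz

Open pipe: f_n = n·v/(2L) = 3·338.3/(2·1.218) = 416.6256 Hz.
f_beat = |416.6256 − 418.0| = 1.37 Hz.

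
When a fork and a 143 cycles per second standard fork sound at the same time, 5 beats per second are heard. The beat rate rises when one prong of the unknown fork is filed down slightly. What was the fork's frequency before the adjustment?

148 Hz

|f − 143| = 5, so the fork was at either 138 Hz or 148 Hz.
Filing a prong removes mass and raises the fork's frequency; the adjustment raises the fork's frequency.
The beat rate rose, so the adjustment moved the fork further from 143 Hz — it was already above the reference.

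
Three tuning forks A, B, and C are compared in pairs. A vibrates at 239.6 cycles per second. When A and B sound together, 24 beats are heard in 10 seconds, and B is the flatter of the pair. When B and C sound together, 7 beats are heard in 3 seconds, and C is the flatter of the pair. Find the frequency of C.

A–B: Beat frequency = 24/10 = 2.4 Hz.
B is below A, so f_B = 239.6 − 2.4 = 237.2 Hz.
B–C: Beat frequency = 7/3 = 2.3333 Hz.
C is below B, so f_C = 237.2 − 2.3333 = 234.8667 Hz.

234.8667 Hz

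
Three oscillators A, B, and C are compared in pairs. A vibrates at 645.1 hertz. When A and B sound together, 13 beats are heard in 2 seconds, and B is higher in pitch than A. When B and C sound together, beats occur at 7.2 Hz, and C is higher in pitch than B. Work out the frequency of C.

658.8 Hz

A–B: Beat frequency = 13/2 = 6.5 Hz.
B is above A, so f_B = 645.1 + 6.5 = 651.6 Hz.
C is above B, so f_C = 651.6 + 7.2 = 658.8 Hz.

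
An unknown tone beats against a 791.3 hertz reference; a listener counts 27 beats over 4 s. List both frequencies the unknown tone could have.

784.55 Hz or 798.05 Hz

Beat frequency = 27/4 = 6.75 Hz.
|f − 791.3| = 6.75, so f = 791.3 ± 6.75.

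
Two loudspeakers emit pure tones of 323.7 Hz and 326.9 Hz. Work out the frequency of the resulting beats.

Beats arise from superposition of two nearby frequencies; the beat rate is |f₁ − f₂|.
|323.7 − 326.9| = 3.2 Hz.

3.2 Hz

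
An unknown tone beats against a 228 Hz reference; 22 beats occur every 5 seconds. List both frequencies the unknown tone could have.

223.6 Hz or 232.4 Hz

Beat frequency = 22/5 = 4.4 Hz.
|f − 228| = 4.4, so f = 228 ± 4.4.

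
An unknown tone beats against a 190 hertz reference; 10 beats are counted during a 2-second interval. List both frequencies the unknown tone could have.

Beat frequency = 10/2 = 5 Hz.
|f − 190| = 5, so f = 190 ± 5.

185 Hz or 195 Hz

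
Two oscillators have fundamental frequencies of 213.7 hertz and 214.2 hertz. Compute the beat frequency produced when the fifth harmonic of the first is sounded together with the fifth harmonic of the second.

2.5 Hz

Fifth harmonic of the first: 5·213.7 = 1068.5 Hz.
Fifth harmonic of the second: 5·214.2 = 1071.0 Hz.
f_beat = |1068.5 − 1071.0| = 2.5 Hz.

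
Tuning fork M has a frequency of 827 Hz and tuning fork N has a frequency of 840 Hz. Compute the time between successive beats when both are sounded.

0.077 s

f_beat = |827 − 840| = 13 Hz.
Beat period T = 1 / f_beat = 1 / 13 s.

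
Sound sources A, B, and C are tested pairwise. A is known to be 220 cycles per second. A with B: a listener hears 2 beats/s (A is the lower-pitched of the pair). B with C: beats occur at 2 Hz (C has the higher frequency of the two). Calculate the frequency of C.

224 Hz

B is above A, so f_B = 220 + 2 = 222 Hz.
C is above B, so f_C = 222 + 2 = 224 Hz.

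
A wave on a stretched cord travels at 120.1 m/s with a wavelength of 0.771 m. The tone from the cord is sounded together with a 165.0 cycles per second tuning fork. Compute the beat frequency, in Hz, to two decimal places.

Source frequency f = v/λ = 120.1/0.771 = 155.7717 Hz.
f_beat = |155.7717 − 165.0| = 9.23 Hz.

9.23 Hz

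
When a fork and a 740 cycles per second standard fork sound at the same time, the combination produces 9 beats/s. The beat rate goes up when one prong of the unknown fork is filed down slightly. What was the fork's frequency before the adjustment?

749 Hz

|f − 740| = 9, so the fork was at either 731 Hz or 749 Hz.
Filing a prong removes mass and raises the fork's frequency; the adjustment raises the fork's frequency.
The beat rate rose, so the adjustment moved the fork further from 740 Hz — it was already above the reference.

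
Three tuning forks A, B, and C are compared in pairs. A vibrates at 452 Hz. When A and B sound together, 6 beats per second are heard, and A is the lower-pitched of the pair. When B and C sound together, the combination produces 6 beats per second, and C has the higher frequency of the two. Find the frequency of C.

464 Hz

B is above A, so f_B = 452 + 6 = 458 Hz.
C is above B, so f_C = 458 + 6 = 464 Hz.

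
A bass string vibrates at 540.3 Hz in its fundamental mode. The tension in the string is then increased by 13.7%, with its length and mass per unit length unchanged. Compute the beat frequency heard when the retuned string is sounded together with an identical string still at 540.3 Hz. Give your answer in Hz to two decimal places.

For a string, f ∝ √T, so the new frequency is 540.3·√1.137 = 576.1230 Hz.
f_beat = |576.1230 − 540.3| = 35.82 Hz.

35.82 Hz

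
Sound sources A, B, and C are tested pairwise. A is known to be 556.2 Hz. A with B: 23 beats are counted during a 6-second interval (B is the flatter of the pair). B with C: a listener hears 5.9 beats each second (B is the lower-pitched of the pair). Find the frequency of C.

A–B: Beat frequency = 23/6 = 3.8333 Hz.
B is below A, so f_B = 556.2 − 3.8333 = 552.3667 Hz.
C is above B, so f_C = 552.3667 + 5.9 = 558.2667 Hz.

558.2667 Hz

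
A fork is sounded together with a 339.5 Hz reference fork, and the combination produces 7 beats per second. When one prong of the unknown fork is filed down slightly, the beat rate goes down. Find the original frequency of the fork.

332.5 Hz

|f − 339.5| = 7, so the fork was at either 332.5 Hz or 346.5 Hz.
Filing a prong removes mass and raises the fork's frequency; the adjustment raises the fork's frequency.
The beat rate fell, so the adjustment moved the fork toward 339.5 Hz — it must have started below the reference.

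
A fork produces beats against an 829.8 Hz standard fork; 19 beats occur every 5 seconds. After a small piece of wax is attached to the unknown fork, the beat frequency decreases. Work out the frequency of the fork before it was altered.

833.6 Hz

Beat frequency = 19/5 = 3.8 Hz.
|f − 829.8| = 3.8, so the fork was at either 826 Hz or 833.6 Hz.
Loading a fork with wax lowers its frequency; the adjustment lowers the fork's frequency.
The beat rate fell, so the adjustment moved the fork toward 829.8 Hz — it must have started above the reference.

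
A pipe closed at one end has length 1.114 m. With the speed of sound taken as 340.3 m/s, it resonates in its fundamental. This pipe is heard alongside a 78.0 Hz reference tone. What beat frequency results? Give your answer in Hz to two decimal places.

1.63 Hz

Closed pipe (odd harmonics): f_n = n·v/(4L) = 1·340.3/(4·1.114) = 76.3689 Hz.
f_beat = |76.3689 − 78.0| = 1.63 Hz.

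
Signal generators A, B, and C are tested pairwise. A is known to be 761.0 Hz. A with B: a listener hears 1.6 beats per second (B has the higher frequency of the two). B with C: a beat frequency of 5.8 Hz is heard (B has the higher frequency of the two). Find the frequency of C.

B is above A, so f_B = 761.0 + 1.6 = 762.6 Hz.
C is below B, so f_C = 762.6 − 5.8 = 756.8 Hz.

756.8 Hz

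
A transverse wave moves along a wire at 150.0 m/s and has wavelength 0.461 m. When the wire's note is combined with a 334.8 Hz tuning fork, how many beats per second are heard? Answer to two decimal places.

9.42 Hz

Source frequency f = v/λ = 150.0/0.461 = 325.3796 Hz.
f_beat = |325.3796 − 334.8| = 9.42 Hz.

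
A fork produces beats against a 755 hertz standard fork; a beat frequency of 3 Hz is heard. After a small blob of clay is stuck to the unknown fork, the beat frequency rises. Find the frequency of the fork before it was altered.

|f − 755| = 3, so the fork was at either 752 Hz or 758 Hz.
Adding mass to a fork lowers its frequency; the adjustment lowers the fork's frequency.
The beat rate rose, so the adjustment moved the fork further from 755 Hz — it was already below the reference.

752 Hz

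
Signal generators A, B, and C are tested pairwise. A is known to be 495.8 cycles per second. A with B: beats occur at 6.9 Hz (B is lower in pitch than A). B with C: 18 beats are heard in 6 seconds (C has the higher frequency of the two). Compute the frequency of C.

B is below A, so f_B = 495.8 − 6.9 = 488.9 Hz.
B–C: Beat frequency = 18/6 = 3 Hz.
C is above B, so f_C = 488.9 + 3 = 491.9 Hz.

491.9 Hz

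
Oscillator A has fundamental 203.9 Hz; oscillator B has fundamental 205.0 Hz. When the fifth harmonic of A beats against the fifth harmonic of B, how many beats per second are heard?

5.5 Hz

Fifth harmonic of the first: 5·203.9 = 1019.5 Hz.
Fifth harmonic of the second: 5·205.0 = 1025.0 Hz.
f_beat = |1019.5 − 1025.0| = 5.5 Hz.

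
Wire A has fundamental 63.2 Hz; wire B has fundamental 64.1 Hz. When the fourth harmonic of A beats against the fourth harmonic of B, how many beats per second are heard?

3.6 Hz

Fourth harmonic of the first: 4·63.2 = 252.8 Hz.
Fourth harmonic of the second: 4·64.1 = 256.4 Hz.
f_beat = |252.8 − 256.4| = 3.6 Hz.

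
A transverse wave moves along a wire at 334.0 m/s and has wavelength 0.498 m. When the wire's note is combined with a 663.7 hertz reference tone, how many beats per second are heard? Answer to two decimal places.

Source frequency f = v/λ = 334.0/0.498 = 670.6827 Hz.
f_beat = |670.6827 − 663.7| = 6.98 Hz.

6.98 Hz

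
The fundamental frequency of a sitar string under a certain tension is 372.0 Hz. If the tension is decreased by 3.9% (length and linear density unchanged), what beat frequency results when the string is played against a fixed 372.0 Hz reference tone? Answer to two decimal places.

For a string, f ∝ √T, so the new frequency is 372.0·√0.961 = 364.6739 Hz.
f_beat = |364.6739 − 372.0| = 7.33 Hz.

7.33 Hz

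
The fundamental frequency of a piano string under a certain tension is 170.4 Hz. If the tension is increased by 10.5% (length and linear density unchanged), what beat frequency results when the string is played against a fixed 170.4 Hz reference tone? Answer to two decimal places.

For a string, f ∝ √T, so the new frequency is 170.4·√1.105 = 179.1227 Hz.
f_beat = |179.1227 − 170.4| = 8.72 Hz.

8.72 Hz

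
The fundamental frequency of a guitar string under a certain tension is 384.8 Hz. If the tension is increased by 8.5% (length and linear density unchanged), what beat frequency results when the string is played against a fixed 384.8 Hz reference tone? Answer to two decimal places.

16.02 Hz

For a string, f ∝ √T, so the new frequency is 384.8·√1.085 = 400.8205 Hz.
f_beat = |400.8205 − 384.8| = 16.02 Hz.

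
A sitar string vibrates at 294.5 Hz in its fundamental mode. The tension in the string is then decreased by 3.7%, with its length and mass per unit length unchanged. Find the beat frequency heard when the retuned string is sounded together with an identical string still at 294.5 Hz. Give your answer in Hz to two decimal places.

5.50 Hz

For a string, f ∝ √T, so the new frequency is 294.5·√0.963 = 289.0004 Hz.
f_beat = |289.0004 − 294.5| = 5.50 Hz.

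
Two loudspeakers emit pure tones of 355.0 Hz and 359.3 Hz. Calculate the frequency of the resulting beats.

4.3 Hz

f_beat = |f₁ − f₂|.
|355.0 − 359.3| = 4.3 Hz.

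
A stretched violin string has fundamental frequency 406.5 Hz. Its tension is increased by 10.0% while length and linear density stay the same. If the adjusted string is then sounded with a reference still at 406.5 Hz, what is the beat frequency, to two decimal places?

For a string, f ∝ √T, so the new frequency is 406.5·√1.100 = 426.3408 Hz.
f_beat = |426.3408 − 406.5| = 19.84 Hz.

19.84 Hz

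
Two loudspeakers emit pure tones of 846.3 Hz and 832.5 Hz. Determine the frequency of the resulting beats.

The beat frequency equals the magnitude of the frequency difference.
|846.3 − 832.5| = 13.8 Hz.

13.8 Hz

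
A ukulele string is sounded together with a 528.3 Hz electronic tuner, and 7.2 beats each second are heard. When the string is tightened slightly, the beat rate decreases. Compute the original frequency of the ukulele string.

521.1 Hz

|f − 528.3| = 7.2, so the ukulele string was at either 521.1 Hz or 535.5 Hz.
Increasing tension raises a string's frequency; the adjustment raises the ukulele string's frequency.
The beat rate fell, so the adjustment moved the ukulele string toward 528.3 Hz — it must have started below the reference.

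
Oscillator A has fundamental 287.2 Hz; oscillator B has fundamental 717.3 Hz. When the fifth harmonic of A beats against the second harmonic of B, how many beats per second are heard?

Fifth harmonic of the first: 5·287.2 = 1436.0 Hz.
Second harmonic of the second: 2·717.3 = 1434.6 Hz.
f_beat = |1436.0 − 1434.6| = 1.4 Hz.

1.4 Hz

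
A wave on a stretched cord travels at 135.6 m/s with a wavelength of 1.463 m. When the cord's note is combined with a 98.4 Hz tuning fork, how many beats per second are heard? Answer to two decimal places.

5.71 Hz

Source frequency f = v/λ = 135.6/1.463 = 92.6863 Hz.
f_beat = |92.6863 − 98.4| = 5.71 Hz.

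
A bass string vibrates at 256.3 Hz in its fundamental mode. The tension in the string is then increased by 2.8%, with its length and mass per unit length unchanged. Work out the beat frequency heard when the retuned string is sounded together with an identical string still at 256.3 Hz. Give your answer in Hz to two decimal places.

3.56 Hz

For a string, f ∝ √T, so the new frequency is 256.3·√1.028 = 259.8634 Hz.
f_beat = |259.8634 − 256.3| = 3.56 Hz.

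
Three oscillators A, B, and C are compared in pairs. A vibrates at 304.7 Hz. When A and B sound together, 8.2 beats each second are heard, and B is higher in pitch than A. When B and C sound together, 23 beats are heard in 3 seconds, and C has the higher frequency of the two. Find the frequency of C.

B is above A, so f_B = 304.7 + 8.2 = 312.9 Hz.
B–C: Beat frequency = 23/3 = 7.6667 Hz.
C is above B, so f_C = 312.9 + 7.6667 = 320.5667 Hz.

320.5667 Hz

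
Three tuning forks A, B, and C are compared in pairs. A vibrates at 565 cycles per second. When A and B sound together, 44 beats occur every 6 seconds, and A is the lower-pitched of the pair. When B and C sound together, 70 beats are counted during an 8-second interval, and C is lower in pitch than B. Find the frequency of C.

A–B: Beat frequency = 44/6 = 7.3333 Hz.
B is above A, so f_B = 565 + 7.3333 = 572.3333 Hz.
B–C: Beat frequency = 70/8 = 8.75 Hz.
C is below B, so f_C = 572.3333 − 8.75 = 563.5833 Hz.

563.5833 Hz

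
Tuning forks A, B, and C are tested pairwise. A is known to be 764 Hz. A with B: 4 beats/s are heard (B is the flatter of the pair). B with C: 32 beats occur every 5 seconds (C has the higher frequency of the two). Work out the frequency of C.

B is below A, so f_B = 764 − 4 = 760 Hz.
B–C: Beat frequency = 32/5 = 6.4 Hz.
C is above B, so f_C = 760 + 6.4 = 766.4 Hz.

766.4 Hz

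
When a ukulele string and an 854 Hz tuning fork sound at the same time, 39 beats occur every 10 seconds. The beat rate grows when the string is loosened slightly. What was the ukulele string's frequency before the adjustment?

Beat frequency = 39/10 = 3.9 Hz.
|f − 854| = 3.9, so the ukulele string was at either 850.1 Hz or 857.9 Hz.
Reducing tension lowers a string's frequency; the adjustment lowers the ukulele string's frequency.
The beat rate rose, so the adjustment moved the ukulele string further from 854 Hz — it was already below the reference.

850.1 Hz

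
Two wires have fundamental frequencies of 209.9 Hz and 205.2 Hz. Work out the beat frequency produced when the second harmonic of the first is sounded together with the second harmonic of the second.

Second harmonic of the first: 2·209.9 = 419.8 Hz.
Second harmonic of the second: 2·205.2 = 410.4 Hz.
f_beat = |419.8 − 410.4| = 9.4 Hz.

9.4 Hz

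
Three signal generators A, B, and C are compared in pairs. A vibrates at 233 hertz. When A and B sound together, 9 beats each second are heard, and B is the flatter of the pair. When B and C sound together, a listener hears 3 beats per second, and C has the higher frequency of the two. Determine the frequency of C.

B is below A, so f_B = 233 − 9 = 224 Hz.
C is above B, so f_C = 224 + 3 = 227 Hz.

227 Hz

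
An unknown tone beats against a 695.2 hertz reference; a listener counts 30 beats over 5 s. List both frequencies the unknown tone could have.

689.2 Hz or 701.2 Hz

Beat frequency = 30/5 = 6 Hz.
|f − 695.2| = 6, so f = 695.2 ± 6.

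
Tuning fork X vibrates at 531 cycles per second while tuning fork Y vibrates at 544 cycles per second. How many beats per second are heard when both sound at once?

The beat frequency equals the magnitude of the frequency difference.
|531 − 544| = 13 Hz.

13 Hz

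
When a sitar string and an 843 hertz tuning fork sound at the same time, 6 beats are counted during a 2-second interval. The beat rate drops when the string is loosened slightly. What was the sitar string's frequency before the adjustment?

Beat frequency = 6/2 = 3 Hz.
|f − 843| = 3, so the sitar string was at either 840 Hz or 846 Hz.
Reducing tension lowers a string's frequency; the adjustment lowers the sitar string's frequency.
The beat rate fell, so the adjustment moved the sitar string toward 843 Hz — it must have started above the reference.

846 Hz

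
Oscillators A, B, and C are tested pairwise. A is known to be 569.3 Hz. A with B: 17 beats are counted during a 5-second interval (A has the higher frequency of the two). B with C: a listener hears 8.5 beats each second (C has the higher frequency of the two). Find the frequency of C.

A–B: Beat frequency = 17/5 = 3.4 Hz.
B is below A, so f_B = 569.3 − 3.4 = 565.9 Hz.
C is above B, so f_C = 565.9 + 8.5 = 574.4 Hz.

574.4 Hz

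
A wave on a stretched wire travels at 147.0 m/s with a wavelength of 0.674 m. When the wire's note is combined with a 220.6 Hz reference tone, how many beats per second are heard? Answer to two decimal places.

Source frequency f = v/λ = 147.0/0.674 = 218.1009 Hz.
f_beat = |218.1009 − 220.6| = 2.50 Hz.

2.50 Hz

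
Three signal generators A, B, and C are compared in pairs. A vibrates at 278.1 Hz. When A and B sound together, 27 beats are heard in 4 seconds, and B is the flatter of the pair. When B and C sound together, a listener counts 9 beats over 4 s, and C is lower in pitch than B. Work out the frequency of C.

269.1 Hz

A–B: Beat frequency = 27/4 = 6.75 Hz.
B is below A, so f_B = 278.1 − 6.75 = 271.35 Hz.
B–C: Beat frequency = 9/4 = 2.25 Hz.
C is below B, so f_C = 271.35 − 2.25 = 269.1 Hz.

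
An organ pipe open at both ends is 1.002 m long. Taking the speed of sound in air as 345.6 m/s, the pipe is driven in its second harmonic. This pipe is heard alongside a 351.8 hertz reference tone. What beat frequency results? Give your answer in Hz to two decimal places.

Open pipe: f_n = n·v/(2L) = 2·345.6/(2·1.002) = 344.9102 Hz.
f_beat = |344.9102 − 351.8| = 6.89 Hz.

6.89 Hz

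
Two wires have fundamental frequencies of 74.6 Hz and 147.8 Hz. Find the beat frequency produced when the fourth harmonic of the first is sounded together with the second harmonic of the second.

Fourth harmonic of the first: 4·74.6 = 298.4 Hz.
Second harmonic of the second: 2·147.8 = 295.6 Hz.
f_beat = |298.4 − 295.6| = 2.8 Hz.

2.8 Hz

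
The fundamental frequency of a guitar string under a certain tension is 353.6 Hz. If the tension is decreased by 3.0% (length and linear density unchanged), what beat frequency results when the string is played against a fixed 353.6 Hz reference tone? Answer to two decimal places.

5.34 Hz

For a string, f ∝ √T, so the new frequency is 353.6·√0.970 = 348.2556 Hz.
f_beat = |348.2556 − 353.6| = 5.34 Hz.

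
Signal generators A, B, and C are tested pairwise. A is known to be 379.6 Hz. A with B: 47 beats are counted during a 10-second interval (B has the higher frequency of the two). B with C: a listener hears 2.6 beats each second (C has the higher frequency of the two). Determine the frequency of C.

A–B: Beat frequency = 47/10 = 4.7 Hz.
B is above A, so f_B = 379.6 + 4.7 = 384.3 Hz.
C is above B, so f_C = 384.3 + 2.6 = 386.9 Hz.

386.9 Hz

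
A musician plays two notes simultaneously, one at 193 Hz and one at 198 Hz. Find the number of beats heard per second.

5 Hz

f_beat = |f₁ − f₂|.
|193 − 198| = 5 Hz.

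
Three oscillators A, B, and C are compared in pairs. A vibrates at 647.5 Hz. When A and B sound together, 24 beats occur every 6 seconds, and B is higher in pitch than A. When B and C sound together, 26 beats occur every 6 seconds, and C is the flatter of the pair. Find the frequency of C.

A–B: Beat frequency = 24/6 = 4 Hz.
B is above A, so f_B = 647.5 + 4 = 651.5 Hz.
B–C: Beat frequency = 26/6 = 4.3333 Hz.
C is below B, so f_C = 651.5 − 4.3333 = 647.1667 Hz.

647.1667 Hz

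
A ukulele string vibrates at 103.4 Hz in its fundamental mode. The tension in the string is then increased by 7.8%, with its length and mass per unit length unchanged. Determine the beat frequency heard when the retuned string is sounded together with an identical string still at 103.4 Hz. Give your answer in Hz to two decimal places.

For a string, f ∝ √T, so the new frequency is 103.4·√1.078 = 107.3569 Hz.
f_beat = |107.3569 − 103.4| = 3.96 Hz.

3.96 Hz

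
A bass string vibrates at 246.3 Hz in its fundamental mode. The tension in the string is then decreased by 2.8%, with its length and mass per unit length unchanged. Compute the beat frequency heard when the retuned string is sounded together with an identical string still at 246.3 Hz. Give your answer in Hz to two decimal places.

For a string, f ∝ √T, so the new frequency is 246.3·√0.972 = 242.8273 Hz.
f_beat = |242.8273 − 246.3| = 3.47 Hz.

3.47 Hz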